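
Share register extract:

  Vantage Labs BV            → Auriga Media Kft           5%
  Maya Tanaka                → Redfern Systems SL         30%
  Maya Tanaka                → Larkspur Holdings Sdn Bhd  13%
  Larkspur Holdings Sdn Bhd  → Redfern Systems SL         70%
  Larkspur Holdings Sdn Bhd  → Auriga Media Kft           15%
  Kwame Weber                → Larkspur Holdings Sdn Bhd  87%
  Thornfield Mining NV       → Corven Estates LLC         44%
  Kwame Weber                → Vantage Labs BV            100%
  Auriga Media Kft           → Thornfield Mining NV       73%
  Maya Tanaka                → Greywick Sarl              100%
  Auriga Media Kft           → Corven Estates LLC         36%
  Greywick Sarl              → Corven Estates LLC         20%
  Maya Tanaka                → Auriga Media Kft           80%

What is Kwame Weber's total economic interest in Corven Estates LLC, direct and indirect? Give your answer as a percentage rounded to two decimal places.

12.30%

Kwame reaches Corven along 4 paths.
Via Larkspur → Auriga → Thornfield: 87% × 15% × 73% × 44% = 4.19166%.
Via Vantage → Auriga → Thornfield: 100% × 5% × 73% × 44% = 1.606%.
Via Larkspur → Auriga: 87% × 15% × 36% = 4.698%.
Via Vantage → Auriga: 100% × 5% × 36% = 1.8%.
Total: 4.19166% + 1.606% + 4.698% + 1.8% = 12.29566%.
Rounded: 12.30%.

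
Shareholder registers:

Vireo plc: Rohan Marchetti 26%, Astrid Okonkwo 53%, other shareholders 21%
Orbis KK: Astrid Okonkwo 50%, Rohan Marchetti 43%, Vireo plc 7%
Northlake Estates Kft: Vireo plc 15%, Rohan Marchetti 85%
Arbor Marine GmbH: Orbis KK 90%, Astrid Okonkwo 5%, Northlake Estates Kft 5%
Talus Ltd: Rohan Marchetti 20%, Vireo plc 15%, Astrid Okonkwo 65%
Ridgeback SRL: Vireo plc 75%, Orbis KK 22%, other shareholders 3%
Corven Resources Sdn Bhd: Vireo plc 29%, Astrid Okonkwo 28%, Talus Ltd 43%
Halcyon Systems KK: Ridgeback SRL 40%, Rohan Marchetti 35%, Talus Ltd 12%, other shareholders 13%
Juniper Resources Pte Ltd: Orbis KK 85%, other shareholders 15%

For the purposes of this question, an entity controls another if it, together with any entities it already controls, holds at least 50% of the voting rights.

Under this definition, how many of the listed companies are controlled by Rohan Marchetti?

Rohan holds 85% of Northlake, so Rohan controls Northlake.
No other company's threshold is met.
Rohan controls 1 company.

1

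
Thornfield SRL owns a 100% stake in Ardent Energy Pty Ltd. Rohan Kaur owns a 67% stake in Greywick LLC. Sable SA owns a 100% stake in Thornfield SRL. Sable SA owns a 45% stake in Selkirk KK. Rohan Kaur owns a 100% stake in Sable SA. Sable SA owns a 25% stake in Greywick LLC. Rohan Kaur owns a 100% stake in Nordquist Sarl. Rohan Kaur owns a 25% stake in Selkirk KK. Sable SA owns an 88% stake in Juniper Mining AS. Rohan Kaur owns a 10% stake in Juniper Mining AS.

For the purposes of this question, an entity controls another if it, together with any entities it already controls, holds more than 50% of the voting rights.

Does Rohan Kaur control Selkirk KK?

Yes

Rohan holds 100% of Sable, so Rohan controls Sable.
Sable and Rohan together hold 45% + 25% = 70% of Selkirk, so Rohan controls Selkirk.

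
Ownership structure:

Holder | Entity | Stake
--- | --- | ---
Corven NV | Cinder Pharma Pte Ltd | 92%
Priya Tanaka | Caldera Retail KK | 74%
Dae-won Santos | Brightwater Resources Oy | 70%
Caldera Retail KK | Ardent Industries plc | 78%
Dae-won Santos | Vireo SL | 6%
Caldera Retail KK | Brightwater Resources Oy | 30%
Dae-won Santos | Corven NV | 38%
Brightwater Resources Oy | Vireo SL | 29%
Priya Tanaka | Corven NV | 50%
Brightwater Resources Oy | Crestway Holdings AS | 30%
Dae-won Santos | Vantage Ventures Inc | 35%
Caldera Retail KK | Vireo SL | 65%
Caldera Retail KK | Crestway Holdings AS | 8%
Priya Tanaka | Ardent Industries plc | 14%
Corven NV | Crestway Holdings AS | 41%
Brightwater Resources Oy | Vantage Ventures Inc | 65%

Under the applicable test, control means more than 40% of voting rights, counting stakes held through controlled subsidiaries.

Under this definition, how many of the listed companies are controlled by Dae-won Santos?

Dae-won holds 70% of Brightwater, so Dae-won controls Brightwater.
Dae-won and Brightwater together hold 35% + 65% = 100% of Vantage, so Dae-won controls Vantage.
No other company's threshold is met.
Dae-won controls 2 companies.

2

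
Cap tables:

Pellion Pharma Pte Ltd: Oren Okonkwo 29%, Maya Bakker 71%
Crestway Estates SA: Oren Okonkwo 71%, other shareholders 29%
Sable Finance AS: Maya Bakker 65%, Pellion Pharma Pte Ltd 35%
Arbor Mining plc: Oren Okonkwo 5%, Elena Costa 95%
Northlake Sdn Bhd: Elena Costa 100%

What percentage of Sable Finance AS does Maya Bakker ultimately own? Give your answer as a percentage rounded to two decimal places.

89.85%

Maya reaches Sable along 2 paths.
Direct stake: 65% = 65%.
Via Pellion: 71% × 35% = 24.85%.
Total: 65% + 24.85% = 89.85%.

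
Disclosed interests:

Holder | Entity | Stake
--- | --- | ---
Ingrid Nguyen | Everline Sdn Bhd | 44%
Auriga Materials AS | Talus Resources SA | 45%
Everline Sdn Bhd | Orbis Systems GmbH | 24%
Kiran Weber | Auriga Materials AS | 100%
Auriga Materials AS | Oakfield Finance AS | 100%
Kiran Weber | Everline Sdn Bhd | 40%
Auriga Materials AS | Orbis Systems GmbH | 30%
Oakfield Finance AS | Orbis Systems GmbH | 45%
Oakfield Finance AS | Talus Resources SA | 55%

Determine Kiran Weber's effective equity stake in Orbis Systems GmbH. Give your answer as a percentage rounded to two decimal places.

Kiran reaches Orbis along 3 paths.
Via Everline: 40% × 24% = 9.6%.
Via Auriga → Oakfield: 100% × 100% × 45% = 45%.
Via Auriga: 100% × 30% = 30%.
Total: 9.6% + 45% + 30% = 84.6%.
Rounded: 84.60%.

84.60%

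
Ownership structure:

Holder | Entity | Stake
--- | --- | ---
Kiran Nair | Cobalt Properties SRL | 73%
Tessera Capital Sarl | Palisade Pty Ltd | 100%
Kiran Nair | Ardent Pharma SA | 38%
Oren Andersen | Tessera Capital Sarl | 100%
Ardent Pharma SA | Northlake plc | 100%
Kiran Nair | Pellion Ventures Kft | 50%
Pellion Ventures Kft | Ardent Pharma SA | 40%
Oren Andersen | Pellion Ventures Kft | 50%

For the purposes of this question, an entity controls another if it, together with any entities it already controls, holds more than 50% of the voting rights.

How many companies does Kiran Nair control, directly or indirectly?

Kiran holds 73% of Cobalt, so Kiran controls Cobalt.
No other company's threshold is met.
Kiran controls 1 company.

1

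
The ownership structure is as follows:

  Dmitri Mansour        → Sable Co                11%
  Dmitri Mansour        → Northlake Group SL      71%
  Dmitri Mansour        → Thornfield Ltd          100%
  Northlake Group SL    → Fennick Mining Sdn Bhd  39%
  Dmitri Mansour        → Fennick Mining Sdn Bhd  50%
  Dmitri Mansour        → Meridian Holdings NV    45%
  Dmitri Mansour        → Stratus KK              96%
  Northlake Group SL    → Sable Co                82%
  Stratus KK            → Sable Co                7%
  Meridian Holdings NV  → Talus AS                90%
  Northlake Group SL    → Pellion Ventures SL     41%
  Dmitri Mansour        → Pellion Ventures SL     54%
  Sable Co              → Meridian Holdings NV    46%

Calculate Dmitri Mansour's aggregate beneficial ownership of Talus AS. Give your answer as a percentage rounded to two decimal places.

71.94%

Dmitri reaches Talus along 4 paths.
Via Sable → Meridian: 11% × 46% × 90% = 4.554%.
Via Stratus → Sable → Meridian: 96% × 7% × 46% × 90% = 2.78208%.
Via Northlake → Sable → Meridian: 71% × 82% × 46% × 90% = 24.10308%.
Via Meridian: 45% × 90% = 40.5%.
Total: 4.554% + 2.78208% + 24.10308% + 40.5% = 71.93916%.
Rounded: 71.94%.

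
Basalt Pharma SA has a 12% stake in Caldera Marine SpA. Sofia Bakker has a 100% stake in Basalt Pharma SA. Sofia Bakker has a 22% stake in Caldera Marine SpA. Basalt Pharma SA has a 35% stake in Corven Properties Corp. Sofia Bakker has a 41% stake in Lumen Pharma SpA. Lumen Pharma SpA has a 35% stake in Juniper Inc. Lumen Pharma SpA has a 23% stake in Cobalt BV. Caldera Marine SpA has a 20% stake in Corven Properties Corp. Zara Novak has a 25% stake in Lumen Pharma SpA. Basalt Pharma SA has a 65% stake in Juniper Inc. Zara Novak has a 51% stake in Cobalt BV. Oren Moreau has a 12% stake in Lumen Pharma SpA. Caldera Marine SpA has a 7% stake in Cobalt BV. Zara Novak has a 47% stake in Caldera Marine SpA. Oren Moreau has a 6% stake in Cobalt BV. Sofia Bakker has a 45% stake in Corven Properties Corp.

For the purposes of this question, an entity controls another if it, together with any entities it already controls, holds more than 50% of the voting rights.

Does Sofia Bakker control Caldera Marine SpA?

No

Sofia holds 100% of Basalt, so Sofia controls Basalt.
Basalt holds 65% of Juniper, so Sofia controls Juniper.
Sofia and Basalt together hold 45% + 35% = 80% of Corven, so Sofia controls Corven.
In Caldera, Sofia's side holds only 12% + 22% = 34%, not > 50%.
So Sofia does not control Caldera.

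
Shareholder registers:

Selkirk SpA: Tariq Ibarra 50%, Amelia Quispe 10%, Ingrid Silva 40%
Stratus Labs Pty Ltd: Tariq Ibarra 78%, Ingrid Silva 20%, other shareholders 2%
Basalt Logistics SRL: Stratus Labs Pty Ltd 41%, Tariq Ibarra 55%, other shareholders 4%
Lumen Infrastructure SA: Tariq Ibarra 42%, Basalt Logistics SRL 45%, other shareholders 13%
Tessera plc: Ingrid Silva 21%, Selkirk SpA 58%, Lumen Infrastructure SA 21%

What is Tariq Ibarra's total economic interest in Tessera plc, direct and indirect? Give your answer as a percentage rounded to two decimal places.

46.04%

Tariq reaches Tessera along 4 paths.
Via Selkirk: 50% × 58% = 29%.
Via Lumen: 42% × 21% = 8.82%.
Via Stratus → Basalt → Lumen: 78% × 41% × 45% × 21% = 3.02211%.
Via Basalt → Lumen: 55% × 45% × 21% = 5.1975%.
Total: 29% + 8.82% + 3.02211% + 5.1975% = 46.03961%.
Rounded: 46.04%.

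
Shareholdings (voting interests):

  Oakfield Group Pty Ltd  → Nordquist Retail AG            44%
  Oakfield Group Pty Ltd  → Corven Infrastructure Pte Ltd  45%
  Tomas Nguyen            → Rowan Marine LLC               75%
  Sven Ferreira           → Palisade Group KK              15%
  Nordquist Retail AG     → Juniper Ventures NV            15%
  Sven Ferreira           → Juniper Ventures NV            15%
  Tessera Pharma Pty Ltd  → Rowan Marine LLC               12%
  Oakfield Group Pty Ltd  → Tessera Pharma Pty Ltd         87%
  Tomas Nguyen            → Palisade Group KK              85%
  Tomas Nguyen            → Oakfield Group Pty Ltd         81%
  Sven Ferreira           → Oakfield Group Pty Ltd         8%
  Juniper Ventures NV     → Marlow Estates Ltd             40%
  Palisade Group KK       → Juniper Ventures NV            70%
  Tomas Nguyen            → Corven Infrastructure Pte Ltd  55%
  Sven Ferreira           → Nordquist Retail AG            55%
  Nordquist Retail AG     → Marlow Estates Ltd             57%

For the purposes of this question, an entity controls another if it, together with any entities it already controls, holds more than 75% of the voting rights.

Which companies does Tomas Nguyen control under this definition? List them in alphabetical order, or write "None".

Tomas holds 85% of Palisade, so Tomas controls Palisade.
Tomas holds 81% of Oakfield, so Tomas controls Oakfield.
Oakfield holds 87% of Tessera, so Tomas controls Tessera.
Tomas and Tessera together hold 75% + 12% = 87% of Rowan, so Tomas controls Rowan.
Oakfield and Tomas together hold 45% + 55% = 100% of Corven, so Tomas controls Corven.
No other company's threshold is met.

Corven Infrastructure Pte Ltd, Oakfield Group Pty Ltd, Palisade Group KK, Rowan Marine LLC, Tessera Pharma Pty Ltd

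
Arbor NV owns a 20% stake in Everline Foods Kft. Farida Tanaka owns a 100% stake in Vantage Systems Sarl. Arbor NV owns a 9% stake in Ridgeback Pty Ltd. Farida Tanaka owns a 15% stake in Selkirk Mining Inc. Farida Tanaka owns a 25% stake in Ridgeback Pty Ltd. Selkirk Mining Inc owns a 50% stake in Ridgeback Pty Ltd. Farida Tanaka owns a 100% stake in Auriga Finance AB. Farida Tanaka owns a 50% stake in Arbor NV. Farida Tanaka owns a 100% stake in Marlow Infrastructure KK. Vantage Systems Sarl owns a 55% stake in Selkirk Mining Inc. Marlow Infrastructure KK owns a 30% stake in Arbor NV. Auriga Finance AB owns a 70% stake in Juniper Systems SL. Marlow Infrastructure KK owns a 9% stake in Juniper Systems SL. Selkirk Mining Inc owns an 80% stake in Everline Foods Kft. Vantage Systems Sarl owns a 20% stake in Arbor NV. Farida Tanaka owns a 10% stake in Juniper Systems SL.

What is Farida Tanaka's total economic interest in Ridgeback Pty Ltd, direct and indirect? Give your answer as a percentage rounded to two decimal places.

Farida reaches Ridgeback along 6 paths.
Via Vantage → Selkirk: 100% × 55% × 50% = 27.5%.
Via Selkirk: 15% × 50% = 7.5%.
Direct stake: 25% = 25%.
Via Arbor: 50% × 9% = 4.5%.
Via Marlow → Arbor: 100% × 30% × 9% = 2.7%.
Via Vantage → Arbor: 100% × 20% × 9% = 1.8%.
Total: 27.5% + 7.5% + 25% + 4.5% + 2.7% + 1.8% = 69%.
Rounded: 69.00%.

69.00%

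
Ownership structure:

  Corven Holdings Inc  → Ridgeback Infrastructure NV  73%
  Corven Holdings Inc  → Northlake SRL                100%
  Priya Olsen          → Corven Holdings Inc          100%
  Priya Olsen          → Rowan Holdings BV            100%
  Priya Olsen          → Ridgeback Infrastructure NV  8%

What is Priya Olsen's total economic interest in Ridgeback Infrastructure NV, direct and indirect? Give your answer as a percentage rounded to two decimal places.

Priya reaches Ridgeback along 2 paths.
Direct stake: 8% = 8%.
Via Corven: 100% × 73% = 73%.
Total: 8% + 73% = 81%.
Rounded: 81.00%.

81.00%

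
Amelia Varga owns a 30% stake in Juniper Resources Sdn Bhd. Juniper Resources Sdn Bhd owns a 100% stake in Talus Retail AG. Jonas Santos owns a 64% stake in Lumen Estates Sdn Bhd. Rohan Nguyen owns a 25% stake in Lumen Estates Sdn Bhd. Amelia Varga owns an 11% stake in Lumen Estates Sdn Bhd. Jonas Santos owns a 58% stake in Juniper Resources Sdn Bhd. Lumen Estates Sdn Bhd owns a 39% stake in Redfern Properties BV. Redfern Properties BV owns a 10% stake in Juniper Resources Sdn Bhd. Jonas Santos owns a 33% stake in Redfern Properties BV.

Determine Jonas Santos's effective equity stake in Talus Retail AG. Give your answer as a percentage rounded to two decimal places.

Jonas reaches Talus along 3 paths.
Via Redfern → Juniper: 33% × 10% × 100% = 3.3%.
Via Lumen → Redfern → Juniper: 64% × 39% × 10% × 100% = 2.496%.
Via Juniper: 58% × 100% = 58%.
Total: 3.3% + 2.496% + 58% = 63.796%.
Rounded: 63.80%.

63.80%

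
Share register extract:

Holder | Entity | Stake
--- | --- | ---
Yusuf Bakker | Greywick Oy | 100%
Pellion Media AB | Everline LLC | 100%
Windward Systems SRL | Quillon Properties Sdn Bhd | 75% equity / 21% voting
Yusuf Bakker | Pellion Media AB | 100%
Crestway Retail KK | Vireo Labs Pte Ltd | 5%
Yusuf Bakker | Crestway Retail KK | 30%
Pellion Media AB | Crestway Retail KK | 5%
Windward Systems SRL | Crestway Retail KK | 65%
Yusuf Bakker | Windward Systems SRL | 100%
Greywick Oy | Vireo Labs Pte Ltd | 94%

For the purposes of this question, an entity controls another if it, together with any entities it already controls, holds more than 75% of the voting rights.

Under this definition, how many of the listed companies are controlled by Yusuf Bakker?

Yusuf holds 100% of Windward, so Yusuf controls Windward.
Yusuf holds 100% of Pellion, so Yusuf controls Pellion.
Yusuf holds 100% of Greywick, so Yusuf controls Greywick.
Pellion and Yusuf and Windward together hold 5% + 30% + 65% = 100% of Crestway, so Yusuf controls Crestway.
Pellion holds 100% of Everline, so Yusuf controls Everline.
Crestway and Greywick together hold 5% + 94% = 99% of Vireo, so Yusuf controls Vireo.
No other company's threshold is met.
Yusuf controls 6 companies.

6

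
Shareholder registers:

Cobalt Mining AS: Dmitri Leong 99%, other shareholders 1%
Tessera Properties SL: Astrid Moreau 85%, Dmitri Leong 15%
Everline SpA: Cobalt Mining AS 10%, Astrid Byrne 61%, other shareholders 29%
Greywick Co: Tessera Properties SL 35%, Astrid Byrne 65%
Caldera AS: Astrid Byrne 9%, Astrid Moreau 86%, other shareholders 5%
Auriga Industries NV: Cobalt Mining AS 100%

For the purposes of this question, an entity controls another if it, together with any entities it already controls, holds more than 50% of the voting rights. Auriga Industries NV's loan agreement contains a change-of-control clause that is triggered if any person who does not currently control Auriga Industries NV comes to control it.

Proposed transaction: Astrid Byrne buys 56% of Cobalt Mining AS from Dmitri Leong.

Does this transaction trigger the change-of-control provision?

The purchase adds only to Astrid Byrne's holdings (Dmitri's stake shrinks), so Astrid Byrne is the only person who could newly come to control Auriga.
Astrid Byrne holds 61% of Everline, so Astrid Byrne controls Everline.
Astrid Byrne holds 65% of Greywick, so Astrid Byrne controls Greywick.
Neither Astrid Byrne nor any entity Astrid Byrne controls holds any voting interest in Auriga.
So before the transaction, Astrid Byrne does not control Auriga.
After the purchase, Astrid Byrne holds 56% of Cobalt directly, and Dmitri's stake falls to 43%.
Astrid Byrne holds 56% of Cobalt, so Astrid Byrne controls Cobalt.
Cobalt holds 100% of Auriga, so Astrid Byrne controls Auriga.
Astrid Byrne did not control Auriga before and does after, so the clause is triggered.

Yes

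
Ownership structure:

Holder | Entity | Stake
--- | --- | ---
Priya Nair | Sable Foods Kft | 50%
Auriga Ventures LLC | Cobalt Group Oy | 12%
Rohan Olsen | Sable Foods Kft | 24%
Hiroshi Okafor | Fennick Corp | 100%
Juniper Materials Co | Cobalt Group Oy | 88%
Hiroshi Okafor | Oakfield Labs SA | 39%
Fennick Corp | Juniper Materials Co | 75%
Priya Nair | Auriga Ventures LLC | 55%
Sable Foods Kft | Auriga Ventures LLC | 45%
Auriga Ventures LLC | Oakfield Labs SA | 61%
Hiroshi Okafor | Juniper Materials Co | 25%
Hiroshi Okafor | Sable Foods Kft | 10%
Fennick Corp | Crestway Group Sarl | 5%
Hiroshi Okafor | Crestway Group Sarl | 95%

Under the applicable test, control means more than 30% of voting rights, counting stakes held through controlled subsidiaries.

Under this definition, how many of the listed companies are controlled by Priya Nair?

3

Priya holds 50% of Sable, so Priya controls Sable.
Priya and Sable together hold 55% + 45% = 100% of Auriga, so Priya controls Auriga.
Auriga holds 61% of Oakfield, so Priya controls Oakfield.
No other company's threshold is met.
Priya controls 3 companies.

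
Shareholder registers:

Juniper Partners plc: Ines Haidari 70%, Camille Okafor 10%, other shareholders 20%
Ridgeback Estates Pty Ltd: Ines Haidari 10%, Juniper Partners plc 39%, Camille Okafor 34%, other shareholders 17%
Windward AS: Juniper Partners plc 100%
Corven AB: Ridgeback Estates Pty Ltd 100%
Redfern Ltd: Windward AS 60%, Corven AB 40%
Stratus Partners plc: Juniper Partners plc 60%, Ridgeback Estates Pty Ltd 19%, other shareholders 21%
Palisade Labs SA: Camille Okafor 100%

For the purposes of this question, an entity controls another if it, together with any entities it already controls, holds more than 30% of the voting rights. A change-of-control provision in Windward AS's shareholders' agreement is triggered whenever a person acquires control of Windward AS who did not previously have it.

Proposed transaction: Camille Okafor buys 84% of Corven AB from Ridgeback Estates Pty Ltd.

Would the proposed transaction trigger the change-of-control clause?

No

The purchase adds only to Camille's holdings (Ridgeback's stake shrinks), so Camille is the only person who could newly come to control Windward.
Camille holds 34% of Ridgeback, so Camille controls Ridgeback.
Ridgeback holds 100% of Corven, so Camille controls Corven.
Corven holds 40% of Redfern, so Camille controls Redfern.
Camille holds 100% of Palisade, so Camille controls Palisade.
Neither Camille nor any entity Camille controls holds any voting interest in Windward.
So before the transaction, Camille does not control Windward.
After the purchase, Camille holds 84% of Corven directly, and Ridgeback's stake falls to 16%.
Ridgeback and Camille together hold 16% + 84% = 100% of Corven, so Camille controls Corven.
After the transaction, neither Camille nor any entity Camille controls holds a voting interest in Windward, so Camille still does not control it.
No new person acquires control, so the clause is not triggered.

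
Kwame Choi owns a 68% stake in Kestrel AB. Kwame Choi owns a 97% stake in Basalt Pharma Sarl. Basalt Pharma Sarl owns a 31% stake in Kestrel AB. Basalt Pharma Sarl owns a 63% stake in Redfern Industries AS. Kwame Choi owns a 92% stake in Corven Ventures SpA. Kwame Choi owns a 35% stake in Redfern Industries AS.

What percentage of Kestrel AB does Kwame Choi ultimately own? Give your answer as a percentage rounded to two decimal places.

98.07%

Kwame reaches Kestrel along 2 paths.
Via Basalt: 97% × 31% = 30.07%.
Direct stake: 68% = 68%.
Total: 30.07% + 68% = 98.07%.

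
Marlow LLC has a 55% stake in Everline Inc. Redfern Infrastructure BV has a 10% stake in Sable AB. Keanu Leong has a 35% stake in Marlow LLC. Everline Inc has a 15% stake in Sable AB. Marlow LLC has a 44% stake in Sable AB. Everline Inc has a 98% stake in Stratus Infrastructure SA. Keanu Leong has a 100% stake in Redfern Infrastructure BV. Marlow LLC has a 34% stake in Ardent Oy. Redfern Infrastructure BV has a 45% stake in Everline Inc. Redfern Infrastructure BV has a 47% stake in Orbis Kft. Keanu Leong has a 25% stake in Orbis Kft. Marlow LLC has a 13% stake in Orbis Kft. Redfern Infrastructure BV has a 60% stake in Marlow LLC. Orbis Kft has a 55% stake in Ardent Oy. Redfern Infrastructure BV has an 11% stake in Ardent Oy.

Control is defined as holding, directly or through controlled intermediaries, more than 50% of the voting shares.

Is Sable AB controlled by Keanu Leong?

Keanu holds 100% of Redfern, so Keanu controls Redfern.
Keanu and Redfern together hold 35% + 60% = 95% of Marlow, so Keanu controls Marlow.
Marlow and Redfern together hold 55% + 45% = 100% of Everline, so Keanu controls Everline.
Marlow and Everline and Redfern together hold 44% + 15% + 10% = 69% of Sable, so Keanu controls Sable.

Yes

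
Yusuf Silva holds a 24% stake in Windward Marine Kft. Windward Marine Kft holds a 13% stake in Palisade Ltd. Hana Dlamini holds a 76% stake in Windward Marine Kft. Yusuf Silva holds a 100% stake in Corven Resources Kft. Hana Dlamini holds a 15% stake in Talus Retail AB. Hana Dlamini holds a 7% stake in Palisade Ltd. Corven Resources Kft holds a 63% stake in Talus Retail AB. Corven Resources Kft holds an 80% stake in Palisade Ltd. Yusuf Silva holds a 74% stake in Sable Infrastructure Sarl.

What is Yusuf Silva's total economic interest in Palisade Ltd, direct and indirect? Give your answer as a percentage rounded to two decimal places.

83.12%

Yusuf reaches Palisade along 2 paths.
Via Windward: 24% × 13% = 3.12%.
Via Corven: 100% × 80% = 80%.
Total: 3.12% + 80% = 83.12%.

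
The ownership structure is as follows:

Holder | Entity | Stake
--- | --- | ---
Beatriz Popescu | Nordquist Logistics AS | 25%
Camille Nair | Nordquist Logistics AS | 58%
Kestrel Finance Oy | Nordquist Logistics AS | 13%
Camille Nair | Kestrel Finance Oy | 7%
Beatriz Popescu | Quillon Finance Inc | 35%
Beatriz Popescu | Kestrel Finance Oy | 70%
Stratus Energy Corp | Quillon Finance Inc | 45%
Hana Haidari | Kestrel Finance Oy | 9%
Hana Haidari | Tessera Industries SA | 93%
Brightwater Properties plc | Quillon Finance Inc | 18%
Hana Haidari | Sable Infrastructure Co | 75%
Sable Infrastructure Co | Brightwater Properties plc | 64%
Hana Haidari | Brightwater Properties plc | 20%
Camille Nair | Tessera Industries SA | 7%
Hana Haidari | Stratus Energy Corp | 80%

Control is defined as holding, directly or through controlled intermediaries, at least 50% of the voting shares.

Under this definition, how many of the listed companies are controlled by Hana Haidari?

Hana holds 75% of Sable, so Hana controls Sable.
Hana holds 80% of Stratus, so Hana controls Stratus.
Hana and Sable together hold 20% + 64% = 84% of Brightwater, so Hana controls Brightwater.
Brightwater and Stratus together hold 18% + 45% = 63% of Quillon, so Hana controls Quillon.
Hana holds 93% of Tessera, so Hana controls Tessera.
No other company's threshold is met.
Hana controls 5 companies.

5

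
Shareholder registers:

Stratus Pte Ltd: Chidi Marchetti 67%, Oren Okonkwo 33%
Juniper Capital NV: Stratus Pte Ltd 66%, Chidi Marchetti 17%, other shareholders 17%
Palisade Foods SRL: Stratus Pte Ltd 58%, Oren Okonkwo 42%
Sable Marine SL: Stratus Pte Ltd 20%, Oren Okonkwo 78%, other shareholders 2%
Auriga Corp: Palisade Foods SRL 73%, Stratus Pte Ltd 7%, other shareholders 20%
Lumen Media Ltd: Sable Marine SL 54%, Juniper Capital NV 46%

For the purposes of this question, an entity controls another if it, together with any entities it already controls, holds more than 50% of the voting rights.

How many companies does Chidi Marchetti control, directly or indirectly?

Chidi holds 67% of Stratus, so Chidi controls Stratus.
Stratus and Chidi together hold 66% + 17% = 83% of Juniper, so Chidi controls Juniper.
Stratus holds 58% of Palisade, so Chidi controls Palisade.
Palisade and Stratus together hold 73% + 7% = 80% of Auriga, so Chidi controls Auriga.
No other company's threshold is met.
Chidi controls 4 companies.

4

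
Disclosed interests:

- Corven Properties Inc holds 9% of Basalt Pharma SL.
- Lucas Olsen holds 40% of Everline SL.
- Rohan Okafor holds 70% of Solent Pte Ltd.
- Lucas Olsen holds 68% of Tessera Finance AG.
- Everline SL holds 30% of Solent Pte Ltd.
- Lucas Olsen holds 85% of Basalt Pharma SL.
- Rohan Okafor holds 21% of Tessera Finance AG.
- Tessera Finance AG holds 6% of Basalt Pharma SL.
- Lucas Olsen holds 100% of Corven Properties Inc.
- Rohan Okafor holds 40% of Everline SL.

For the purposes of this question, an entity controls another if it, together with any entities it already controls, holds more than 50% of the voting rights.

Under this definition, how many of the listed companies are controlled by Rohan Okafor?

1

Rohan holds 70% of Solent, so Rohan controls Solent.
No other company's threshold is met.
Rohan controls 1 company.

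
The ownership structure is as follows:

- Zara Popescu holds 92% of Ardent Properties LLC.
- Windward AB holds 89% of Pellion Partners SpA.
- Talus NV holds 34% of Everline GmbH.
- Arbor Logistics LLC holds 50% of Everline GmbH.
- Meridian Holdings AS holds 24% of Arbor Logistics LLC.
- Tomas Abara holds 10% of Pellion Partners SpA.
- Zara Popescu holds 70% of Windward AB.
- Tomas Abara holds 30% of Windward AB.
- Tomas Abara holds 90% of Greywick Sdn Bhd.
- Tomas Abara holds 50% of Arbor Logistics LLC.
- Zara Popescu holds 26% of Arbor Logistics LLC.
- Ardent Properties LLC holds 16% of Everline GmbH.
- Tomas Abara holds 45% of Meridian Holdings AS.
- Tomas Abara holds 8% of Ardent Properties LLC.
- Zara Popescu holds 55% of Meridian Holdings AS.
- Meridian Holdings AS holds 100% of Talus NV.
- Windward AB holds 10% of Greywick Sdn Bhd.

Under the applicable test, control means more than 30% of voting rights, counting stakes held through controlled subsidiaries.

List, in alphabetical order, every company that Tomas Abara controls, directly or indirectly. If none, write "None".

Arbor Logistics LLC, Everline GmbH, Greywick Sdn Bhd, Meridian Holdings AS, Talus NV

Tomas holds 45% of Meridian, so Tomas controls Meridian.
Tomas holds 90% of Greywick, so Tomas controls Greywick.
Meridian holds 100% of Talus, so Tomas controls Talus.
Meridian and Tomas together hold 24% + 50% = 74% of Arbor, so Tomas controls Arbor.
Arbor and Talus together hold 50% + 34% = 84% of Everline, so Tomas controls Everline.
No other company's threshold is met.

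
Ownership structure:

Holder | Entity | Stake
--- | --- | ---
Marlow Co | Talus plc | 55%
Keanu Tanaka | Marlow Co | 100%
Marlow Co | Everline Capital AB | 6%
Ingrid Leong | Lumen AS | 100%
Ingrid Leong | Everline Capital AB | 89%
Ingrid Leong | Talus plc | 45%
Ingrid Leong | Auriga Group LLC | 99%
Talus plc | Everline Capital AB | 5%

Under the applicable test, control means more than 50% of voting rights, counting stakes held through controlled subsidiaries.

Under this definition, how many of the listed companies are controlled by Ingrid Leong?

3

Ingrid holds 100% of Lumen, so Ingrid controls Lumen.
Ingrid holds 89% of Everline, so Ingrid controls Everline.
Ingrid holds 99% of Auriga, so Ingrid controls Auriga.
No other company's threshold is met.
Ingrid controls 3 companies.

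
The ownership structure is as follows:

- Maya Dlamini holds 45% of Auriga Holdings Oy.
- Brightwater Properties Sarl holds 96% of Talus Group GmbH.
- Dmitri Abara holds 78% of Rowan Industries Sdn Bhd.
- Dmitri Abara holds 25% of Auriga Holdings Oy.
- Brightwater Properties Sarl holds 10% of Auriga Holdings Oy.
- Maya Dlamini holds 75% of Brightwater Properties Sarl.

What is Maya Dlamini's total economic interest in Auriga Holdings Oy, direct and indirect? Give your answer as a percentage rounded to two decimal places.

Maya reaches Auriga along 2 paths.
Direct stake: 45% = 45%.
Via Brightwater: 75% × 10% = 7.5%.
Total: 45% + 7.5% = 52.5%.
Rounded: 52.50%.

52.50%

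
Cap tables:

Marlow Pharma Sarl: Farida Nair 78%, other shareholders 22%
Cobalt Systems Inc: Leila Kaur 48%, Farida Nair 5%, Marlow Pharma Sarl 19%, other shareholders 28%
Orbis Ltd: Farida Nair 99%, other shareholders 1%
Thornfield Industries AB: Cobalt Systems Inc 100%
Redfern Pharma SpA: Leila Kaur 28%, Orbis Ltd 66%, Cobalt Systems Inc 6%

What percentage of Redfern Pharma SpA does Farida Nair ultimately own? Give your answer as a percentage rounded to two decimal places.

Farida reaches Redfern along 3 paths.
Via Orbis: 99% × 66% = 65.34%.
Via Cobalt: 5% × 6% = 0.3%.
Via Marlow → Cobalt: 78% × 19% × 6% = 0.8892%.
Total: 65.34% + 0.3% + 0.8892% = 66.5292%.
Rounded: 66.53%.

66.53%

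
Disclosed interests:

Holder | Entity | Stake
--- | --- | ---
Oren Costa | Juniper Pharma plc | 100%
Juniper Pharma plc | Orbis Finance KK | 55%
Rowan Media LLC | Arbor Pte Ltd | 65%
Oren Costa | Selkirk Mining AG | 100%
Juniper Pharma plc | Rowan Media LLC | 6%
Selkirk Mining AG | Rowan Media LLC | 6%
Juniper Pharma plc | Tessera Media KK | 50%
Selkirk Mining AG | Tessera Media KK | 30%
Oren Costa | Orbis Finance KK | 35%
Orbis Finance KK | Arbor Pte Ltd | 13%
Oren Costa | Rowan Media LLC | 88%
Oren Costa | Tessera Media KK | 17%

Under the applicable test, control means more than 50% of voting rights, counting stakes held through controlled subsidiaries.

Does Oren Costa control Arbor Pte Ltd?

Oren holds 100% of Juniper, so Oren controls Juniper.
Oren holds 100% of Selkirk, so Oren controls Selkirk.
Oren and Selkirk and Juniper together hold 88% + 6% + 6% = 100% of Rowan, so Oren controls Rowan.
Juniper and Oren together hold 55% + 35% = 90% of Orbis, so Oren controls Orbis.
Orbis and Rowan together hold 13% + 65% = 78% of Arbor, so Oren controls Arbor.

Yes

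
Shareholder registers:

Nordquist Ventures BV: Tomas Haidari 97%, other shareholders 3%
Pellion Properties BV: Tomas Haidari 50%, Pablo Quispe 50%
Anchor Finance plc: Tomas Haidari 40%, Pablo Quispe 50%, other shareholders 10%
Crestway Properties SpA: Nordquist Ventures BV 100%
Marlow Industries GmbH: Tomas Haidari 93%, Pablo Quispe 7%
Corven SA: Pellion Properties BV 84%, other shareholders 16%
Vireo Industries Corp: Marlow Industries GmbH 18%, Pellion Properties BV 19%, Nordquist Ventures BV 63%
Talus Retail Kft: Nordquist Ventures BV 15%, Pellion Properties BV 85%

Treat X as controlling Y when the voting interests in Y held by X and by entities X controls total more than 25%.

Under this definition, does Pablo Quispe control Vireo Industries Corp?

No

Pablo holds 50% of Pellion, so Pablo controls Pellion.
Pablo holds 50% of Anchor, so Pablo controls Anchor.
Pellion holds 84% of Corven, so Pablo controls Corven.
Pellion holds 85% of Talus, so Pablo controls Talus.
In Vireo, Pablo's side holds only 19%, not > 25%.
So Pablo does not control Vireo.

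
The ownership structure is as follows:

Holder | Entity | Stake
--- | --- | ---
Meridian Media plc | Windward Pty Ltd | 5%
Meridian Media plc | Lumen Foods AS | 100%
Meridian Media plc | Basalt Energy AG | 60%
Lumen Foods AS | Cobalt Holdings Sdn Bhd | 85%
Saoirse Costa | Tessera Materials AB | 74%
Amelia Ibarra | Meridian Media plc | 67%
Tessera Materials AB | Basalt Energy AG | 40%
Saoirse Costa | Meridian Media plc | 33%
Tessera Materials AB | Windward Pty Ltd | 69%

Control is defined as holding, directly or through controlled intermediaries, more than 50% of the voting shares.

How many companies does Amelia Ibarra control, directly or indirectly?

4

Amelia holds 67% of Meridian, so Amelia controls Meridian.
Meridian holds 100% of Lumen, so Amelia controls Lumen.
Meridian holds 60% of Basalt, so Amelia controls Basalt.
Lumen holds 85% of Cobalt, so Amelia controls Cobalt.
No other company's threshold is met.
Amelia controls 4 companies.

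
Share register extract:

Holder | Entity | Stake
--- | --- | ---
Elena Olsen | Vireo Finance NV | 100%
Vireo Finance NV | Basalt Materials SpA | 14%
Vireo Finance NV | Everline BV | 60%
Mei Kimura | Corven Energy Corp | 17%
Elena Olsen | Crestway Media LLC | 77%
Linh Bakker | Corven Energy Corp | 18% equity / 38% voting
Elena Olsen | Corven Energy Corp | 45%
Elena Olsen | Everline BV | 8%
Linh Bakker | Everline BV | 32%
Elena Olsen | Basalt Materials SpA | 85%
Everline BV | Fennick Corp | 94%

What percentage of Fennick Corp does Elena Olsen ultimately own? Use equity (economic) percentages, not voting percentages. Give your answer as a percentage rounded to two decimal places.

63.92%

Elena reaches Fennick along 2 paths.
Via Vireo → Everline: 100% × 60% × 94% = 56.4%.
Via Everline: 8% × 94% = 7.52%.
Total: 56.4% + 7.52% = 63.92%.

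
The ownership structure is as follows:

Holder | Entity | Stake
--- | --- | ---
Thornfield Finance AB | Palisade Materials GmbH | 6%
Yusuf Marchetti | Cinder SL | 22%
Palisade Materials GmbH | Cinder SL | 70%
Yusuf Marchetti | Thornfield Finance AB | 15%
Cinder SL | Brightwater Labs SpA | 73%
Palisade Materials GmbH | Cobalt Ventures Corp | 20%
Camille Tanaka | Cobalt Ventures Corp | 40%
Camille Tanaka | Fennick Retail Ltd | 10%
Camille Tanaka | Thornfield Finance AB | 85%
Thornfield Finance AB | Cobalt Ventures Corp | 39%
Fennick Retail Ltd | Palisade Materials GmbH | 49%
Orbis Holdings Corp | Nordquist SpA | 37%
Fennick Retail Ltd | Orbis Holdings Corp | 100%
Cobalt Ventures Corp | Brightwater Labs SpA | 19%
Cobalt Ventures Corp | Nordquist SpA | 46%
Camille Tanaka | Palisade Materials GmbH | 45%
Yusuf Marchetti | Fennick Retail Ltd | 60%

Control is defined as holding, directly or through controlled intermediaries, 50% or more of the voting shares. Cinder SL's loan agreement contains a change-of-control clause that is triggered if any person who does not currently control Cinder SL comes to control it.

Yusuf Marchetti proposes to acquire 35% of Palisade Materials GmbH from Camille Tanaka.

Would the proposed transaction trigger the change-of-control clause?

Yes

The purchase adds only to Yusuf's holdings (Camille's stake shrinks), so Yusuf is the only person who could newly come to control Cinder.
Yusuf holds 60% of Fennick, so Yusuf controls Fennick.
Fennick holds 100% of Orbis, so Yusuf controls Orbis.
In Cinder, Yusuf's side holds only 22%, not ≥ 50%.
So before the transaction, Yusuf does not control Cinder.
After the purchase, Yusuf holds 35% of Palisade directly, and Camille's stake falls to 10%.
Fennick and Yusuf together hold 49% + 35% = 84% of Palisade, so Yusuf controls Palisade.
Palisade and Yusuf together hold 70% + 22% = 92% of Cinder, so Yusuf controls Cinder.
Yusuf did not control Cinder before and does after, so the clause is triggered.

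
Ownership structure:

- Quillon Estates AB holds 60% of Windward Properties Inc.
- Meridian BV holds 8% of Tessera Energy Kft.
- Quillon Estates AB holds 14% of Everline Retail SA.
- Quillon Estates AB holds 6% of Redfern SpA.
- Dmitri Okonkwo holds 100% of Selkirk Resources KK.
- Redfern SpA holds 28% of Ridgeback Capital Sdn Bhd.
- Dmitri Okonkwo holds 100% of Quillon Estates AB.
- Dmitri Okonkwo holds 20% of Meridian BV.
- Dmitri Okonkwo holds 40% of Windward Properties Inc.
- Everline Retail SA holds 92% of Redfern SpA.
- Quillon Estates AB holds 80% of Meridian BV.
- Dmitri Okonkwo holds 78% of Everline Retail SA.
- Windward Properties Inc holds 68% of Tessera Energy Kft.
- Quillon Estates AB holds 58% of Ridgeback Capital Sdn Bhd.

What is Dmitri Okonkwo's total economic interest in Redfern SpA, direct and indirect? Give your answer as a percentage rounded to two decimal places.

Dmitri reaches Redfern along 3 paths.
Via Quillon → Everline: 100% × 14% × 92% = 12.88%.
Via Everline: 78% × 92% = 71.76%.
Via Quillon: 100% × 6% = 6%.
Total: 12.88% + 71.76% + 6% = 90.64%.

90.64%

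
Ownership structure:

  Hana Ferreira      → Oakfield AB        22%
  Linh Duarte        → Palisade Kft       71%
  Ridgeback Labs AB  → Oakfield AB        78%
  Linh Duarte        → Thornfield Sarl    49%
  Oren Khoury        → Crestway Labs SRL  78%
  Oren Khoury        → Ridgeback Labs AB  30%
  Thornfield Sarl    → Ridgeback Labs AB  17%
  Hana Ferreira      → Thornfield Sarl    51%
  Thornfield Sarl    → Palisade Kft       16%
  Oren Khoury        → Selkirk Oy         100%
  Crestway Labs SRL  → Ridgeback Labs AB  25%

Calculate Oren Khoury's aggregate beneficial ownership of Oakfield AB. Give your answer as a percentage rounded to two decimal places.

38.61%

Oren reaches Oakfield along 2 paths.
Via Crestway → Ridgeback: 78% × 25% × 78% = 15.21%.
Via Ridgeback: 30% × 78% = 23.4%.
Total: 15.21% + 23.4% = 38.61%.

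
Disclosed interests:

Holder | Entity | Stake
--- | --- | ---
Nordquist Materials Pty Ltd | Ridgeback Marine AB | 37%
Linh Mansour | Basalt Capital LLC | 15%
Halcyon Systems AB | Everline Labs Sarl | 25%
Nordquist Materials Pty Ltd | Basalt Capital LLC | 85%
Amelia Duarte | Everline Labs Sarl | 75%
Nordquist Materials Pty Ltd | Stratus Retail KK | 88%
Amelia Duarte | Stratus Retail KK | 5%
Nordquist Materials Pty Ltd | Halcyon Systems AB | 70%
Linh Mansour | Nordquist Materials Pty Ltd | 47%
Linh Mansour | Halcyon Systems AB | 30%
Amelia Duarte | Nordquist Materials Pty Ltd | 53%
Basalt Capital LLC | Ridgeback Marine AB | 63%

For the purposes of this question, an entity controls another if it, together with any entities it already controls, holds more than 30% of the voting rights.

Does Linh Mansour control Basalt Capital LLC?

Linh holds 47% of Nordquist, so Linh controls Nordquist.
Linh and Nordquist together hold 15% + 85% = 100% of Basalt, so Linh controls Basalt.

Yes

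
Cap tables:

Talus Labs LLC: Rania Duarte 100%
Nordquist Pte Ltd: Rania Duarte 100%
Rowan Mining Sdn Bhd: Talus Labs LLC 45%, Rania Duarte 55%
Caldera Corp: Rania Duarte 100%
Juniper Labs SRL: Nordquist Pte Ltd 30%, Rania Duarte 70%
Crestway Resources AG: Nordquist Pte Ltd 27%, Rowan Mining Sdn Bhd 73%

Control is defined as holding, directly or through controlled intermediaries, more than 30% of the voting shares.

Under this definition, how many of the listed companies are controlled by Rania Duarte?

Rania holds 100% of Talus, so Rania controls Talus.
Rania holds 100% of Nordquist, so Rania controls Nordquist.
Talus and Rania together hold 45% + 55% = 100% of Rowan, so Rania controls Rowan.
Rania holds 100% of Caldera, so Rania controls Caldera.
Nordquist and Rania together hold 30% + 70% = 100% of Juniper, so Rania controls Juniper.
Nordquist and Rowan together hold 27% + 73% = 100% of Crestway, so Rania controls Crestway.
Rania controls 6 companies.

6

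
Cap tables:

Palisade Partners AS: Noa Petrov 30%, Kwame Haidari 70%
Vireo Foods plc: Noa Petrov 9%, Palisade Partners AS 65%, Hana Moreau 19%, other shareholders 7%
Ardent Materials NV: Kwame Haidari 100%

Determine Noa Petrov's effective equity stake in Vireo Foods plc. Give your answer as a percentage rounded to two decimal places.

Noa reaches Vireo along 2 paths.
Direct stake: 9% = 9%.
Via Palisade: 30% × 65% = 19.5%.
Total: 9% + 19.5% = 28.5%.
Rounded: 28.50%.

28.50%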